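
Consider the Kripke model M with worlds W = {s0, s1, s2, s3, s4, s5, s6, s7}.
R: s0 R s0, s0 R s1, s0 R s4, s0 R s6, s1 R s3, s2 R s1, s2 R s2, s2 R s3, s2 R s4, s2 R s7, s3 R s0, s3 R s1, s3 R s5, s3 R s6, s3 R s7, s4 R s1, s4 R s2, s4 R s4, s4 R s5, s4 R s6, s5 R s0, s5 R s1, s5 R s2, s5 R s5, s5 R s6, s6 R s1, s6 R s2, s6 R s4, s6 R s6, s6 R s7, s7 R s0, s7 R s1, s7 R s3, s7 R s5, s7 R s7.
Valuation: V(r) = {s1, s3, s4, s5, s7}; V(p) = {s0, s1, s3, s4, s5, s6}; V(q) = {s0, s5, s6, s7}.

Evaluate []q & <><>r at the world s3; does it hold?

At s3: []q is false, <><>r is true, so []q & <><>r is false.
  At s3: []q requires q at every successor {s0, s1, s5, s6, s7}.
    q fails at s1, so []q is false at s3.
  At s3: <><>r requires <>r at some successor in {s0, s1, s5, s6, s7}.
    <>r holds at s0, so <><>r is true at s3.
      At s0: <>r requires r at some successor in {s0, s1, s4, s6}.
        r holds at s1, so <>r is true at s0.

No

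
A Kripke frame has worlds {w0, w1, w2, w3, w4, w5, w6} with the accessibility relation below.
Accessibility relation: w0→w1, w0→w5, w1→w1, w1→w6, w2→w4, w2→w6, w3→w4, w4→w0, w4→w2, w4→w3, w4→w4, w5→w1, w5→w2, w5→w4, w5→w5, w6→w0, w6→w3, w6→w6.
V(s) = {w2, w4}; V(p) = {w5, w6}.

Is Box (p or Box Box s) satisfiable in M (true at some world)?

Let φ = Box (p or Box Box s). Evaluate φ at each world:
  w0 (successors {w1, w5}): φ is false.
  w1 (successors {w1, w6}): φ is false.
  w2 (successors {w4, w6}): φ is false.
  w3 (successors {w4}): φ is false.
  w4 (successors {w0, w2, w3, w4}): φ is false.
  w5 (successors {w1, w2, w4, w5}): φ is false.
  w6 (successors {w0, w3, w6}): φ is false.
For instance, at w1:
  At w1: Box (p or Box Box s) requires p or Box Box s at every successor {w1, w6}.
    p or Box Box s fails at w1, so Box (p or Box Box s) is false at w1.
      At w1: p is false, Box Box s is false, so p or Box Box s is false.

No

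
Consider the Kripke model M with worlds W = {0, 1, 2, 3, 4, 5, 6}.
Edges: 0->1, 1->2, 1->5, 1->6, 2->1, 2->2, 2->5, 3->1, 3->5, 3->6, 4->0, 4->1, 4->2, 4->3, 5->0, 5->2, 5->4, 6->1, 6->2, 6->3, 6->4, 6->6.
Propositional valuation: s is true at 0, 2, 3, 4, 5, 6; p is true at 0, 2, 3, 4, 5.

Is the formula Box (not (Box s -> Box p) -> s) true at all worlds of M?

Let φ = Box (not (Box s -> Box p) -> s). Evaluate φ at each world:
  0 (successors {1}): φ is false.
  1 (successors {2, 5, 6}): φ is true.
  2 (successors {1, 2, 5}): φ is false.
  3 (successors {1, 5, 6}): φ is false.
  4 (successors {0, 1, 2, 3}): φ is false.
  5 (successors {0, 2, 4}): φ is true.
  6 (successors {1, 2, 3, 4, 6}): φ is false.
Detail at 0 (counterexample):
  At 0: Box (not (Box s -> Box p) -> s) requires not (Box s -> Box p) -> s at every successor {1}.
    not (Box s -> Box p) -> s fails at 1, so Box (not (Box s -> Box p) -> s) is false at 0.
      At 1: not (Box s -> Box p) is true, s is false, so not (Box s -> Box p) -> s is false.

No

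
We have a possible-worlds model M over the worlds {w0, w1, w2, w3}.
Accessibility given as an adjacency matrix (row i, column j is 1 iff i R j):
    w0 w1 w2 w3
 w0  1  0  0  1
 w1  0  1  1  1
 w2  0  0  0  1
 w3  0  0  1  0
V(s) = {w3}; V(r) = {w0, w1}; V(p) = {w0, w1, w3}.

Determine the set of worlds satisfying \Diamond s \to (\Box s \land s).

Let φ = \Diamond s \to (\Box s \land s). Evaluate φ at each world:
  w0 (successors {w0, w3}): φ is false.
  w1 (successors {w1, w2, w3}): φ is false.
  w2 (successors {w3}): φ is false.
  w3 (successors {w2}): φ is true.
For instance, at w0:
  At w0: \Diamond s is true, \Box s \land s is false, so \Diamond s \to (\Box s \land s) is false.
    At w0: \Diamond s requires s at some successor in {w0, w3}.
      s holds at w3, so \Diamond s is true at w0.
    At w0: \Box s is false, s is false, so \Box s \land s is false.
      At w0: \Box s requires s at every successor {w0, w3}.
        s fails at w0, so \Box s is false at w0.
Satisfying worlds: {w3}

w3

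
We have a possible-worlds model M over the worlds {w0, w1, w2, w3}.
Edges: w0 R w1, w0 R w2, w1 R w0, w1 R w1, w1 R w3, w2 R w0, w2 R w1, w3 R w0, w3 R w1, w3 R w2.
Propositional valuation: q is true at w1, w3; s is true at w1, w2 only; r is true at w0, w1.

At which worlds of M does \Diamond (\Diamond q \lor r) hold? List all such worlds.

Recall that \Diamond ψ holds at a world iff ψ holds at some accessible world.
Let φ = \Diamond (\Diamond q \lor r). Evaluate φ at each world:
  w0 (successors {w1, w2}): φ is true.
  w1 (successors {w0, w1, w3}): φ is true.
  w2 (successors {w0, w1}): φ is true.
  w3 (successors {w0, w1, w2}): φ is true.
For instance, at w1:
  At w1: \Diamond (\Diamond q \lor r) requires \Diamond q \lor r at some successor in {w0, w1, w3}.
    \Diamond q \lor r holds at w0, so \Diamond (\Diamond q \lor r) is true at w1.
      At w0: \Diamond q is true, r is true, so \Diamond q \lor r is true.
Satisfying worlds: {w0, w1, w2, w3}

w0, w1, w2, w3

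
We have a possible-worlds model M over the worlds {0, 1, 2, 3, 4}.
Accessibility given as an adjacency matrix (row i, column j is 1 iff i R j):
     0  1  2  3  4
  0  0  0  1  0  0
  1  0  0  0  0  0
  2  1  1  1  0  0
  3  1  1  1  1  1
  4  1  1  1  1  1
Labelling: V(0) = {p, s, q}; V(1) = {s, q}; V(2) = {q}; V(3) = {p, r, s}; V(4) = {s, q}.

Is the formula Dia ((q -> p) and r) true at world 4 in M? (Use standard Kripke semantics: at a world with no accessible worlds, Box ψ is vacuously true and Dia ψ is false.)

Yes

At 4: Dia ((q -> p) and r) requires (q -> p) and r at some successor in {0, 1, 2, 3, 4}.
  (q -> p) and r holds at 3, so Dia ((q -> p) and r) is true at 4.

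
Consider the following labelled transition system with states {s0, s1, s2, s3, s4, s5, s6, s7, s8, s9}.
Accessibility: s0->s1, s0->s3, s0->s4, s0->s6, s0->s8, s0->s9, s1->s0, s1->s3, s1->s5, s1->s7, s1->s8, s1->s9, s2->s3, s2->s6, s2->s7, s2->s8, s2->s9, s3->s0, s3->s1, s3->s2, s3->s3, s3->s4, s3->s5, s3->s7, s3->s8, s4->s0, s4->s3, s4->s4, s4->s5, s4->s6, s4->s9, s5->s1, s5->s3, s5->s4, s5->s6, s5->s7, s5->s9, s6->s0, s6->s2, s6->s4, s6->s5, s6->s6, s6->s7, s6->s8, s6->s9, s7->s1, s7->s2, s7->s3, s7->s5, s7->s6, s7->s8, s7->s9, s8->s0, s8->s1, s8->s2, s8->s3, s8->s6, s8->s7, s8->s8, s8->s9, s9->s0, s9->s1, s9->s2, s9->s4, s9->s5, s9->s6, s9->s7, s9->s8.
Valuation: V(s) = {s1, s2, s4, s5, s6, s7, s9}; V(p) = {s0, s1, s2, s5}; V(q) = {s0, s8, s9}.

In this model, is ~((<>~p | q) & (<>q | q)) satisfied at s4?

At s4: (<>~p | q) & (<>q | q) is true, so ~((<>~p | q) & (<>q | q)) is false.
  At s4: <>~p | q is true, <>q | q is true, so (<>~p | q) & (<>q | q) is true.
    At s4: <>~p is true, q is false, so <>~p | q is true.
      At s4: <>~p requires ~p at some successor in {s0, s3, s4, s5, s6, s9}.
        ~p holds at s3, so <>~p is true at s4.
    At s4: <>q is true, q is false, so <>q | q is true.
      At s4: <>q requires q at some successor in {s0, s3, s4, s5, s6, s9}.
        q holds at s0, so <>q is true at s4.

No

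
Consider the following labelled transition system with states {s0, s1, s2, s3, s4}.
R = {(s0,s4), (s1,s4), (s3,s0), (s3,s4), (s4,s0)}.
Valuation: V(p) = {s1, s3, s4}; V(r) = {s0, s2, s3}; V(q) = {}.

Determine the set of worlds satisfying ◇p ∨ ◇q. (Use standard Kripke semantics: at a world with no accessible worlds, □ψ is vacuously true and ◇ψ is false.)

s0, s1, s3

Recall that ◇ψ holds at a world iff ψ holds at some accessible world.
Let φ = ◇p ∨ ◇q. Evaluate φ at each world:
  s0 (successors {s4}): φ is true.
  s1 (successors {s4}): φ is true.
  s2 (successors ∅): φ is false.
  s3 (successors {s0, s4}): φ is true.
  s4 (successors {s0}): φ is false.
For instance, at s1:
  At s1: ◇p is true, ◇q is false, so ◇p ∨ ◇q is true.
    At s1: ◇p requires p at some successor in {s4}.
      p holds at s4, so ◇p is true at s1.
    At s1: ◇q requires q at some successor in {s4}.
      At s4: q is false.
    So ◇q is false at s1.
Satisfying worlds: {s0, s1, s3}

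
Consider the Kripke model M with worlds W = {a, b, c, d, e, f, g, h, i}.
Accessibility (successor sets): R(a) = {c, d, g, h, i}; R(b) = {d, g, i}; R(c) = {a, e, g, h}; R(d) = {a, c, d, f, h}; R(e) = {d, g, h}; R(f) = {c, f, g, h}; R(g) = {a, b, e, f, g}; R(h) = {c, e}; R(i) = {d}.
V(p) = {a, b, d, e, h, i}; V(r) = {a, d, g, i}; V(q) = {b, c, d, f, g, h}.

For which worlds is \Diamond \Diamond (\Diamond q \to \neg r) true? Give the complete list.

a, b, c, d, e, f, g, h, i

Recall that \Diamond ψ holds at a world iff ψ holds at some accessible world.
Let φ = \Diamond \Diamond (\Diamond q \to \neg r). Evaluate φ at each world:
  a (successors {c, d, g, h, i}): φ is true.
  b (successors {d, g, i}): φ is true.
  c (successors {a, e, g, h}): φ is true.
  d (successors {a, c, d, f, h}): φ is true.
  e (successors {d, g, h}): φ is true.
  f (successors {c, f, g, h}): φ is true.
  g (successors {a, b, e, f, g}): φ is true.
  h (successors {c, e}): φ is true.
  i (successors {d}): φ is true.
For instance, at h:
  At h: \Diamond \Diamond (\Diamond q \to \neg r) requires \Diamond (\Diamond q \to \neg r) at some successor in {c, e}.
    \Diamond (\Diamond q \to \neg r) holds at c, so \Diamond \Diamond (\Diamond q \to \neg r) is true at h.
      At c: \Diamond (\Diamond q \to \neg r) requires \Diamond q \to \neg r at some successor in {a, e, g, h}.
        \Diamond q \to \neg r holds at e, so \Diamond (\Diamond q \to \neg r) is true at c.
Satisfying worlds: {a, b, c, d, e, f, g, h, i}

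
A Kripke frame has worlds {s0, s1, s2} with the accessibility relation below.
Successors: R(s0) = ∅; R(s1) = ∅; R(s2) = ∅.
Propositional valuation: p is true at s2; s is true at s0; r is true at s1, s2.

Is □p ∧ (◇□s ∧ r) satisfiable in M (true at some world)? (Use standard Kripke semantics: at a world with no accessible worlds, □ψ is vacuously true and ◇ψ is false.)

No

Let φ = □p ∧ (◇□s ∧ r). Evaluate φ at each world:
  s0 (successors ∅): φ is false.
  s1 (successors ∅): φ is false.
  s2 (successors ∅): φ is false.
For instance, at s0:
  At s0: □p is true, ◇□s ∧ r is false, so □p ∧ (◇□s ∧ r) is false.
    At s0: no accessible worlds, so □p holds vacuously.
    At s0: ◇□s is false, r is false, so ◇□s ∧ r is false.
      At s0: no accessible worlds, so ◇□s is false.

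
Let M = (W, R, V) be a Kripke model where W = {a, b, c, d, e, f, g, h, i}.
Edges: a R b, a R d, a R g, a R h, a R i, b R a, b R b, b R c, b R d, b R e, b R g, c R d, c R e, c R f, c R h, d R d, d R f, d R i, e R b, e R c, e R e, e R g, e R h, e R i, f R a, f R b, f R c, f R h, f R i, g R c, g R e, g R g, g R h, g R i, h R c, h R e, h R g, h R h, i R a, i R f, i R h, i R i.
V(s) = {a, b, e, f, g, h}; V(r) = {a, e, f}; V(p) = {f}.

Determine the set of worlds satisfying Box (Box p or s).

none

Let φ = Box (Box p or s). Evaluate φ at each world:
  a (successors {b, d, g, h, i}): φ is false.
  b (successors {a, b, c, d, e, g}): φ is false.
  c (successors {d, e, f, h}): φ is false.
  d (successors {d, f, i}): φ is false.
  e (successors {b, c, e, g, h, i}): φ is false.
  f (successors {a, b, c, h, i}): φ is false.
  g (successors {c, e, g, h, i}): φ is false.
  h (successors {c, e, g, h}): φ is false.
  i (successors {a, f, h, i}): φ is false.
For instance, at g:
  At g: Box (Box p or s) requires Box p or s at every successor {c, e, g, h, i}.
    Box p or s fails at c, so Box (Box p or s) is false at g.
      At c: Box p is false, s is false, so Box p or s is false.
Satisfying worlds: none.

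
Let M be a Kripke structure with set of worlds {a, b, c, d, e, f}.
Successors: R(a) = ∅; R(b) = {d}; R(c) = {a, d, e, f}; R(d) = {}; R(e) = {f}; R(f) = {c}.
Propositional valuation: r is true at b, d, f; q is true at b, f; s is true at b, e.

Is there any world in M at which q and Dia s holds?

Let φ = q and Dia s. Evaluate φ at each world:
  a (successors ∅): φ is false.
  b (successors {d}): φ is false.
  c (successors {a, d, e, f}): φ is false.
  d (successors ∅): φ is false.
  e (successors {f}): φ is false.
  f (successors {c}): φ is false.
For instance, at c:
  At c: q is false, Dia s is true, so q and Dia s is false.
    At c: Dia s requires s at some successor in {a, d, e, f}.
      s holds at e, so Dia s is true at c.

No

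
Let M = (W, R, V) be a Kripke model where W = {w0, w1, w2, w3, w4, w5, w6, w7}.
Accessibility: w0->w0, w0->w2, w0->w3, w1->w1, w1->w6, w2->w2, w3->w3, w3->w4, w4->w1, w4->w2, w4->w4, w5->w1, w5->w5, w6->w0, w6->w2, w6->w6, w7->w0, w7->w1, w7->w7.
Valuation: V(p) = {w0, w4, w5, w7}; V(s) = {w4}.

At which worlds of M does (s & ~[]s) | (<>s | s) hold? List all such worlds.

w3, w4

Let φ = (s & ~[]s) | (<>s | s). Evaluate φ at each world:
  w0 (successors {w0, w2, w3}): φ is false.
  w1 (successors {w1, w6}): φ is false.
  w2 (successors {w2}): φ is false.
  w3 (successors {w3, w4}): φ is true.
  w4 (successors {w1, w2, w4}): φ is true.
  w5 (successors {w1, w5}): φ is false.
  w6 (successors {w0, w2, w6}): φ is false.
  w7 (successors {w0, w1, w7}): φ is false.
For instance, at w7:
  At w7: s & ~[]s is false, <>s | s is false, so (s & ~[]s) | (<>s | s) is false.
    At w7: s is false, ~[]s is true, so s & ~[]s is false.
      At w7: []s is false, so ~[]s is true.
    At w7: <>s is false, s is false, so <>s | s is false.
      At w7: <>s requires s at some successor in {w0, w1, w7}.
        At w0: s is false.
        At w1: s is false.
        At w7: s is false.
      So <>s is false at w7.
Satisfying worlds: {w3, w4}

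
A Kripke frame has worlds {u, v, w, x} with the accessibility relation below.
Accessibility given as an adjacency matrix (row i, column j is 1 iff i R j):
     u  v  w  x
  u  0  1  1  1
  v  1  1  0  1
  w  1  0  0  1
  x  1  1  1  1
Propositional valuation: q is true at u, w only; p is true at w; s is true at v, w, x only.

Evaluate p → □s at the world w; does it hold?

No

At w: p is true, □s is false, so p → □s is false.
  At w: □s requires s at every successor {u, x}.
    s fails at u, so □s is false at w.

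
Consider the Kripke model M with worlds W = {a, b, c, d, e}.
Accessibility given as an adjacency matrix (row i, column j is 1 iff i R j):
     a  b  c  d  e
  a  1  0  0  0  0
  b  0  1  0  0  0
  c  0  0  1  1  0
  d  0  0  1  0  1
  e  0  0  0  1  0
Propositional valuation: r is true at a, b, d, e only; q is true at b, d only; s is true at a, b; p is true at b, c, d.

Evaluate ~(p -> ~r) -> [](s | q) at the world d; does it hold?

At d: ~(p -> ~r) is true, [](s | q) is false, so ~(p -> ~r) -> [](s | q) is false.
  At d: [](s | q) requires s | q at every successor {c, e}.
    s | q fails at c, so [](s | q) is false at d.

No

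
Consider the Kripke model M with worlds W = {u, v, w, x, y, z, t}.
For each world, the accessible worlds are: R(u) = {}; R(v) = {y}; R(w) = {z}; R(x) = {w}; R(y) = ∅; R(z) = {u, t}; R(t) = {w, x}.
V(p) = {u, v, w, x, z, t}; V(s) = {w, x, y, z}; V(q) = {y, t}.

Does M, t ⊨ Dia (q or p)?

Yes

At t: Dia (q or p) requires q or p at some successor in {w, x}.
  q or p holds at w, so Dia (q or p) is true at t.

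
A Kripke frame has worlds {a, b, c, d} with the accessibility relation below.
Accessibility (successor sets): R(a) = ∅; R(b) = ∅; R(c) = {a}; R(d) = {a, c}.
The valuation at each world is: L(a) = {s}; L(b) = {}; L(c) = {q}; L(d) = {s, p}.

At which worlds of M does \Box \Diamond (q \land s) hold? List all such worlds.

a, b

Recall that \Box ψ holds at a world iff ψ holds at every accessible world, and \Diamond ψ holds iff ψ holds at some accessible world.
Let φ = \Box \Diamond (q \land s). Evaluate φ at each world:
  a (successors ∅): φ is true.
  b (successors ∅): φ is true.
  c (successors {a}): φ is false.
  d (successors {a, c}): φ is false.
For instance, at c:
  At c: \Box \Diamond (q \land s) requires \Diamond (q \land s) at every successor {a}.
    \Diamond (q \land s) fails at a, so \Box \Diamond (q \land s) is false at c.
      At a: no accessible worlds, so \Diamond (q \land s) is false.
Satisfying worlds: {a, b}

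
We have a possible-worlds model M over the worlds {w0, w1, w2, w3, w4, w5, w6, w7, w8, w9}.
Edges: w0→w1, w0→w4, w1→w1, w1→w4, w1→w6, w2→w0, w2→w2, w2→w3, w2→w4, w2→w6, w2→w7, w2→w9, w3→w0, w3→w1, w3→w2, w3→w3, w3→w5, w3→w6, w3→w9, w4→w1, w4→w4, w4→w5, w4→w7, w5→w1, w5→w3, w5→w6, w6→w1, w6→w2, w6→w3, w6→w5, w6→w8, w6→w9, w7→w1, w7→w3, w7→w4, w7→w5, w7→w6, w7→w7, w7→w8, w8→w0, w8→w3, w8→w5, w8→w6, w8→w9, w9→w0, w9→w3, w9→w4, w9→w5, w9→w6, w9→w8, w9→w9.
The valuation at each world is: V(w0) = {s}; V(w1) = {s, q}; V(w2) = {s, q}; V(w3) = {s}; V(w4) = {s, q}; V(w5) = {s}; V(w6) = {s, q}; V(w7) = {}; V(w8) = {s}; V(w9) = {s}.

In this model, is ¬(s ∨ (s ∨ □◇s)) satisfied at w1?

At w1: s ∨ (s ∨ □◇s) is true, so ¬(s ∨ (s ∨ □◇s)) is false.
  At w1: s is true, s ∨ □◇s is true, so s ∨ (s ∨ □◇s) is true.
    At w1: s is true, □◇s is true, so s ∨ □◇s is true.
      At w1: □◇s requires ◇s at every successor {w1, w4, w6}.
        At w1: ◇s is true.
        At w4: ◇s is true.
        At w6: ◇s is true.
      So □◇s is true at w1.

No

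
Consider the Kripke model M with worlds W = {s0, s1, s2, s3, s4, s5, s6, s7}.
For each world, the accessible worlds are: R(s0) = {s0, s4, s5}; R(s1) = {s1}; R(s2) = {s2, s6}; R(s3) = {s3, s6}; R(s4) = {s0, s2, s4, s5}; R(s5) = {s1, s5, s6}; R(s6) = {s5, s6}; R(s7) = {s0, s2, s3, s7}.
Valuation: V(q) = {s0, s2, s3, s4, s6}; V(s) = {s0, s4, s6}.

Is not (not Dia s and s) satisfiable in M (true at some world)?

Yes

Let φ = not (not Dia s and s). Evaluate φ at each world:
  s0 (successors {s0, s4, s5}): φ is true.
  s1 (successors {s1}): φ is true.
  s2 (successors {s2, s6}): φ is true.
  s3 (successors {s3, s6}): φ is true.
  s4 (successors {s0, s2, s4, s5}): φ is true.
  s5 (successors {s1, s5, s6}): φ is true.
  s6 (successors {s5, s6}): φ is true.
  s7 (successors {s0, s2, s3, s7}): φ is true.
Detail at s0 (witness):
  At s0: not Dia s and s is false, so not (not Dia s and s) is true.
    At s0: not Dia s is false, s is true, so not Dia s and s is false.
      At s0: Dia s is true, so not Dia s is false.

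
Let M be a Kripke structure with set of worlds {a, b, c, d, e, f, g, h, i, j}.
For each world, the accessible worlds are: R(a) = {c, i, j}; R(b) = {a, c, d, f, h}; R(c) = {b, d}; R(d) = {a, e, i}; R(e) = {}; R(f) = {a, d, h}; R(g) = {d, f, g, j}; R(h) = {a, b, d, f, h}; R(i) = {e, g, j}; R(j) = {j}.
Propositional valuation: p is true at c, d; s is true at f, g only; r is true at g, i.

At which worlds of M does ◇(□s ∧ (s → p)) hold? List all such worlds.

d, i

Recall that □ψ holds at a world iff ψ holds at every accessible world, and ◇ψ holds iff ψ holds at some accessible world.
Let φ = ◇(□s ∧ (s → p)). Evaluate φ at each world:
  a (successors {c, i, j}): φ is false.
  b (successors {a, c, d, f, h}): φ is false.
  c (successors {b, d}): φ is false.
  d (successors {a, e, i}): φ is true.
  e (successors ∅): φ is false.
  f (successors {a, d, h}): φ is false.
  g (successors {d, f, g, j}): φ is false.
  h (successors {a, b, d, f, h}): φ is false.
  i (successors {e, g, j}): φ is true.
  j (successors {j}): φ is false.
For instance, at b:
  At b: ◇(□s ∧ (s → p)) requires □s ∧ (s → p) at some successor in {a, c, d, f, h}.
    At a: □s ∧ (s → p) is false.
    At c: □s ∧ (s → p) is false.
    At d: □s ∧ (s → p) is false.
    At f: □s ∧ (s → p) is false.
    At h: □s ∧ (s → p) is false.
  So ◇(□s ∧ (s → p)) is false at b.
Satisfying worlds: {d, i}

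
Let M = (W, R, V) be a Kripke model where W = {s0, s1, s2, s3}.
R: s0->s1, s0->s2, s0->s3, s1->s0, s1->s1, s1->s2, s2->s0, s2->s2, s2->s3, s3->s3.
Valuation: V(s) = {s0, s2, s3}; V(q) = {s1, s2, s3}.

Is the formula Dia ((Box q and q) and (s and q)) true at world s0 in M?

At s0: Dia ((Box q and q) and (s and q)) requires (Box q and q) and (s and q) at some successor in {s1, s2, s3}.
  (Box q and q) and (s and q) holds at s3, so Dia ((Box q and q) and (s and q)) is true at s0.
    At s3: Box q and q is true, s and q is true, so (Box q and q) and (s and q) is true.
      At s3: Box q is true, q is true, so Box q and q is true.

Yes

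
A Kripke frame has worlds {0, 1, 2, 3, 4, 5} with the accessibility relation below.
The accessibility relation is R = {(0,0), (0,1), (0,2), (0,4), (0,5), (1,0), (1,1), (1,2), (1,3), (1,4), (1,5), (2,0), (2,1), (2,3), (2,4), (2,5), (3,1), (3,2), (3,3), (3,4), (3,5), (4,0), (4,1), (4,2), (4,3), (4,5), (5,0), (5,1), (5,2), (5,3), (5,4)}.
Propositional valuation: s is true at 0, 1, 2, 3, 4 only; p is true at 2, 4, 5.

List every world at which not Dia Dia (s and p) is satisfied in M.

Recall that Dia ψ holds at a world iff ψ holds at some accessible world.
Let φ = not Dia Dia (s and p). Evaluate φ at each world:
  0 (successors {0, 1, 2, 4, 5}): φ is false.
  1 (successors {0, 1, 2, 3, 4, 5}): φ is false.
  2 (successors {0, 1, 3, 4, 5}): φ is false.
  3 (successors {1, 2, 3, 4, 5}): φ is false.
  4 (successors {0, 1, 2, 3, 5}): φ is false.
  5 (successors {0, 1, 2, 3, 4}): φ is false.
For instance, at 0:
  At 0: Dia Dia (s and p) is true, so not Dia Dia (s and p) is false.
    At 0: Dia Dia (s and p) requires Dia (s and p) at some successor in {0, 1, 2, 4, 5}.
      Dia (s and p) holds at 0, so Dia Dia (s and p) is true at 0.
Satisfying worlds: none.

none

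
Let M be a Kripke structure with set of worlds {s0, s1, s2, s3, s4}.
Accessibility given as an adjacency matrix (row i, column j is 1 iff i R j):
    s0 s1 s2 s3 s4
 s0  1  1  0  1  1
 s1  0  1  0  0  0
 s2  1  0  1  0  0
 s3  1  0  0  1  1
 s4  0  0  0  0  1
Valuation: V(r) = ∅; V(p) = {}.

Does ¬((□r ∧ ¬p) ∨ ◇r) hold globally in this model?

Let φ = ¬((□r ∧ ¬p) ∨ ◇r). Evaluate φ at each world:
  s0 (successors {s0, s1, s3, s4}): φ is true.
  s1 (successors {s1}): φ is true.
  s2 (successors {s0, s2}): φ is true.
  s3 (successors {s0, s3, s4}): φ is true.
  s4 (successors {s4}): φ is true.
For instance, at s1:
  At s1: (□r ∧ ¬p) ∨ ◇r is false, so ¬((□r ∧ ¬p) ∨ ◇r) is true.
    At s1: □r ∧ ¬p is false, ◇r is false, so (□r ∧ ¬p) ∨ ◇r is false.
      At s1: □r is false, ¬p is true, so □r ∧ ¬p is false.
      At s1: ◇r requires r at some successor in {s1}.
        At s1: r is false.
      So ◇r is false at s1.

Yes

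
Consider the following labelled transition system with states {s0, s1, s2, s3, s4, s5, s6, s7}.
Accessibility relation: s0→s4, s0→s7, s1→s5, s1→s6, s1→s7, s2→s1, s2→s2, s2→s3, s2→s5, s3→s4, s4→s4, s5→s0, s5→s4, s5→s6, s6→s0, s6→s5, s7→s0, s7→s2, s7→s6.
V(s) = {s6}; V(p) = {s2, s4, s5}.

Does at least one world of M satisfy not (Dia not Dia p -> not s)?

Let φ = not (Dia not Dia p -> not s). Evaluate φ at each world:
  s0 (successors {s4, s7}): φ is false.
  s1 (successors {s5, s6, s7}): φ is false.
  s2 (successors {s1, s2, s3, s5}): φ is false.
  s3 (successors {s4}): φ is false.
  s4 (successors {s4}): φ is false.
  s5 (successors {s0, s4, s6}): φ is false.
  s6 (successors {s0, s5}): φ is false.
  s7 (successors {s0, s2, s6}): φ is false.
For instance, at s7:
  At s7: Dia not Dia p -> not s is true, so not (Dia not Dia p -> not s) is false.
    At s7: Dia not Dia p is false, not s is true, so Dia not Dia p -> not s is true.
      At s7: Dia not Dia p requires not Dia p at some successor in {s0, s2, s6}.
        At s0: not Dia p is false.
        At s2: not Dia p is false.
        At s6: not Dia p is false.
      So Dia not Dia p is false at s7.

No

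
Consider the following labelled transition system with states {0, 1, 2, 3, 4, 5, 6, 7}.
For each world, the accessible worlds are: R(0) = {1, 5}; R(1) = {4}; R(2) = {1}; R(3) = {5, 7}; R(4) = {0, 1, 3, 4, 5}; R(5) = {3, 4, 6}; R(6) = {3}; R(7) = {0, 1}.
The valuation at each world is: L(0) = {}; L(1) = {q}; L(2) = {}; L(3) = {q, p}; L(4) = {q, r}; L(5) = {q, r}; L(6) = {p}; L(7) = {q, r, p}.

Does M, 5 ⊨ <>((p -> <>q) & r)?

Yes

Recall that <>ψ holds at a world iff ψ holds at some accessible world.
At 5: <>((p -> <>q) & r) requires (p -> <>q) & r at some successor in {3, 4, 6}.
  (p -> <>q) & r holds at 4, so <>((p -> <>q) & r) is true at 5.
    At 4: p -> <>q is true, r is true, so (p -> <>q) & r is true.
      At 4: p is false, <>q is true, so p -> <>q is true.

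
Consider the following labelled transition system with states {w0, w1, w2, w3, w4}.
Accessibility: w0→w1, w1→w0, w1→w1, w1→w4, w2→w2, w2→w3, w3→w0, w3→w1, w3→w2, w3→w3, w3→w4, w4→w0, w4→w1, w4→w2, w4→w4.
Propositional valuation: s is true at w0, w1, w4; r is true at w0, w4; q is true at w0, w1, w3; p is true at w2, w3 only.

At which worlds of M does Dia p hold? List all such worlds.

w2, w3, w4

Let φ = Dia p. Evaluate φ at each world:
  w0 (successors {w1}): φ is false.
  w1 (successors {w0, w1, w4}): φ is false.
  w2 (successors {w2, w3}): φ is true.
  w3 (successors {w0, w1, w2, w3, w4}): φ is true.
  w4 (successors {w0, w1, w2, w4}): φ is true.
For instance, at w3:
  At w3: Dia p requires p at some successor in {w0, w1, w2, w3, w4}.
    p holds at w2, so Dia p is true at w3.
Satisfying worlds: {w2, w3, w4}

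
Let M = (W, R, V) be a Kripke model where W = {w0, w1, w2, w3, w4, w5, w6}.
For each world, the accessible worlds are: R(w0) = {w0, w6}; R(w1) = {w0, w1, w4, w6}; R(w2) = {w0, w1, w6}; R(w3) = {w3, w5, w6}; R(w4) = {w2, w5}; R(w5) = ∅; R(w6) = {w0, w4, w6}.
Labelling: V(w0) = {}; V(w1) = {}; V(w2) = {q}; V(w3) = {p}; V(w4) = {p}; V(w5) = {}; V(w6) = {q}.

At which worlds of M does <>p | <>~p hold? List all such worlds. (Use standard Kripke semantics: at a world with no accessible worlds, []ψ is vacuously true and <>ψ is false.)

w0, w1, w2, w3, w4, w6

Recall that <>ψ holds at a world iff ψ holds at some accessible world.
Let φ = <>p | <>~p. Evaluate φ at each world:
  w0 (successors {w0, w6}): φ is true.
  w1 (successors {w0, w1, w4, w6}): φ is true.
  w2 (successors {w0, w1, w6}): φ is true.
  w3 (successors {w3, w5, w6}): φ is true.
  w4 (successors {w2, w5}): φ is true.
  w5 (successors ∅): φ is false.
  w6 (successors {w0, w4, w6}): φ is true.
For instance, at w4:
  At w4: <>p is false, <>~p is true, so <>p | <>~p is true.
    At w4: <>p requires p at some successor in {w2, w5}.
      At w2: p is false.
      At w5: p is false.
    So <>p is false at w4.
    At w4: <>~p requires ~p at some successor in {w2, w5}.
      ~p holds at w2, so <>~p is true at w4.
Satisfying worlds: {w0, w1, w2, w3, w4, w6}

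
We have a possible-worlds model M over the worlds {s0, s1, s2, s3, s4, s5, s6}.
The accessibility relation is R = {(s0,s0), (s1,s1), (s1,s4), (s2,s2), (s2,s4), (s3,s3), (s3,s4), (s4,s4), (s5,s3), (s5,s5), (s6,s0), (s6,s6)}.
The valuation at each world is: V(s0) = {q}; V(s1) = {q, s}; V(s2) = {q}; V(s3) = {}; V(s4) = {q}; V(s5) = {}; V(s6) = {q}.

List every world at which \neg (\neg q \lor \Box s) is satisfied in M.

Let φ = \neg (\neg q \lor \Box s). Evaluate φ at each world:
  s0 (successors {s0}): φ is true.
  s1 (successors {s1, s4}): φ is true.
  s2 (successors {s2, s4}): φ is true.
  s3 (successors {s3, s4}): φ is false.
  s4 (successors {s4}): φ is true.
  s5 (successors {s3, s5}): φ is false.
  s6 (successors {s0, s6}): φ is true.
For instance, at s5:
  At s5: \neg q \lor \Box s is true, so \neg (\neg q \lor \Box s) is false.
    At s5: \neg q is true, \Box s is false, so \neg q \lor \Box s is true.
      At s5: \Box s requires s at every successor {s3, s5}.
        s fails at s3, so \Box s is false at s5.
Satisfying worlds: {s0, s1, s2, s4, s6}

s0, s1, s2, s4, s6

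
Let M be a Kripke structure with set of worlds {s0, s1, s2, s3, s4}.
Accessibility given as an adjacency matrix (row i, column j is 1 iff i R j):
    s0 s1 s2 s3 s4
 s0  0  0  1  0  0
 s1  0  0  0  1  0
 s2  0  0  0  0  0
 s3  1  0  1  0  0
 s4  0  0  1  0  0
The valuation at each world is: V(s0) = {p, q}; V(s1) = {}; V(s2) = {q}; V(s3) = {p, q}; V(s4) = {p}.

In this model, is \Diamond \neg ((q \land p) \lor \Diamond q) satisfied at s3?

Recall that \Diamond ψ holds at a world iff ψ holds at some accessible world.
At s3: \Diamond \neg ((q \land p) \lor \Diamond q) requires \neg ((q \land p) \lor \Diamond q) at some successor in {s0, s2}.
  \neg ((q \land p) \lor \Diamond q) holds at s2, so \Diamond \neg ((q \land p) \lor \Diamond q) is true at s3.
    At s2: (q \land p) \lor \Diamond q is false, so \neg ((q \land p) \lor \Diamond q) is true.
      At s2: q \land p is false, \Diamond q is false, so (q \land p) \lor \Diamond q is false.

Yes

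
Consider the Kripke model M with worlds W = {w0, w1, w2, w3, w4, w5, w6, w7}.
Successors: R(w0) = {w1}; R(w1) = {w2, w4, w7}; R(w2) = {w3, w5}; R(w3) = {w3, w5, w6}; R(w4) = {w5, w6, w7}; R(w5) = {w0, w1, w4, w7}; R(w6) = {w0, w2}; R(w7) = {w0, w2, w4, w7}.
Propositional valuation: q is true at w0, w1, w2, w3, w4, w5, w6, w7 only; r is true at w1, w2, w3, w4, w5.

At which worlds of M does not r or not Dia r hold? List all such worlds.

w0, w6, w7

Let φ = not r or not Dia r. Evaluate φ at each world:
  w0 (successors {w1}): φ is true.
  w1 (successors {w2, w4, w7}): φ is false.
  w2 (successors {w3, w5}): φ is false.
  w3 (successors {w3, w5, w6}): φ is false.
  w4 (successors {w5, w6, w7}): φ is false.
  w5 (successors {w0, w1, w4, w7}): φ is false.
  w6 (successors {w0, w2}): φ is true.
  w7 (successors {w0, w2, w4, w7}): φ is true.
For instance, at w7:
  At w7: not r is true, not Dia r is false, so not r or not Dia r is true.
    At w7: Dia r is true, so not Dia r is false.
      At w7: Dia r requires r at some successor in {w0, w2, w4, w7}.
        r holds at w2, so Dia r is true at w7.
Satisfying worlds: {w0, w6, w7}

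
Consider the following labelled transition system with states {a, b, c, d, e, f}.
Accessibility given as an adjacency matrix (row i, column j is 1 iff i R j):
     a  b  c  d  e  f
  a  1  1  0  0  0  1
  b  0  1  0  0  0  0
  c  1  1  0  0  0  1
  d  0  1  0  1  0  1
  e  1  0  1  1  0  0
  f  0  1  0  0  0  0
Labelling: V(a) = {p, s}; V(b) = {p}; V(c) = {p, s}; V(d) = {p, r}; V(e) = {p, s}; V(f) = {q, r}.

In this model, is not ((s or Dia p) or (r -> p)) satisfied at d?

No

At d: (s or Dia p) or (r -> p) is true, so not ((s or Dia p) or (r -> p)) is false.
  At d: s or Dia p is true, r -> p is true, so (s or Dia p) or (r -> p) is true.
    At d: s is false, Dia p is true, so s or Dia p is true.
      At d: Dia p requires p at some successor in {b, d, f}.
        p holds at b, so Dia p is true at d.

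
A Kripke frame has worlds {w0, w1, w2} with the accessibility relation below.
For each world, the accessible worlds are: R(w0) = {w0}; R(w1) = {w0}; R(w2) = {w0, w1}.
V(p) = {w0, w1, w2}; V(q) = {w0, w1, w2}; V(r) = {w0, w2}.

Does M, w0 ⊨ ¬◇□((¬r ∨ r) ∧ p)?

No

Recall that □ψ holds at a world iff ψ holds at every accessible world, and ◇ψ holds iff ψ holds at some accessible world.
At w0: ◇□((¬r ∨ r) ∧ p) is true, so ¬◇□((¬r ∨ r) ∧ p) is false.
  At w0: ◇□((¬r ∨ r) ∧ p) requires □((¬r ∨ r) ∧ p) at some successor in {w0}.
    □((¬r ∨ r) ∧ p) holds at w0, so ◇□((¬r ∨ r) ∧ p) is true at w0.
      At w0: □((¬r ∨ r) ∧ p) requires (¬r ∨ r) ∧ p at every successor {w0}.
        At w0: (¬r ∨ r) ∧ p is true.
      So □((¬r ∨ r) ∧ p) is true at w0.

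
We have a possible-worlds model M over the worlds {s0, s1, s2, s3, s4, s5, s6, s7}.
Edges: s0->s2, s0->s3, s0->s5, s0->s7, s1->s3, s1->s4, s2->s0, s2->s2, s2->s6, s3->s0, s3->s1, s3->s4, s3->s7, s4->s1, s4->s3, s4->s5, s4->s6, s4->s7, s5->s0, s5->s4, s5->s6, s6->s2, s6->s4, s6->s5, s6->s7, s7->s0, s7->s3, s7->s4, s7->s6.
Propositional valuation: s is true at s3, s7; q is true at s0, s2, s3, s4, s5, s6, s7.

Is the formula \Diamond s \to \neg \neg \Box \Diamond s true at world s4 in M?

No

At s4: \Diamond s is true, \neg \neg \Box \Diamond s is false, so \Diamond s \to \neg \neg \Box \Diamond s is false.
  At s4: \Diamond s requires s at some successor in {s1, s3, s5, s6, s7}.
    s holds at s3, so \Diamond s is true at s4.
  At s4: \neg \Box \Diamond s is true, so \neg \neg \Box \Diamond s is false.
    At s4: \Box \Diamond s is false, so \neg \Box \Diamond s is true.
      At s4: \Box \Diamond s requires \Diamond s at every successor {s1, s3, s5, s6, s7}.
        \Diamond s fails at s5, so \Box \Diamond s is false at s4.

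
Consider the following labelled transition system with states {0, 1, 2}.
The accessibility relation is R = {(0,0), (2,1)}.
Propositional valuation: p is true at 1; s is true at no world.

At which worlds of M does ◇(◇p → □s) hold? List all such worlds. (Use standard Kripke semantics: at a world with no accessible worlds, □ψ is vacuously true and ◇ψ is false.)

0, 2

Let φ = ◇(◇p → □s). Evaluate φ at each world:
  0 (successors {0}): φ is true.
  1 (successors ∅): φ is false.
  2 (successors {1}): φ is true.
For instance, at 2:
  At 2: ◇(◇p → □s) requires ◇p → □s at some successor in {1}.
    ◇p → □s holds at 1, so ◇(◇p → □s) is true at 2.
      At 1: ◇p is false, □s is true, so ◇p → □s is true.
Satisfying worlds: {0, 2}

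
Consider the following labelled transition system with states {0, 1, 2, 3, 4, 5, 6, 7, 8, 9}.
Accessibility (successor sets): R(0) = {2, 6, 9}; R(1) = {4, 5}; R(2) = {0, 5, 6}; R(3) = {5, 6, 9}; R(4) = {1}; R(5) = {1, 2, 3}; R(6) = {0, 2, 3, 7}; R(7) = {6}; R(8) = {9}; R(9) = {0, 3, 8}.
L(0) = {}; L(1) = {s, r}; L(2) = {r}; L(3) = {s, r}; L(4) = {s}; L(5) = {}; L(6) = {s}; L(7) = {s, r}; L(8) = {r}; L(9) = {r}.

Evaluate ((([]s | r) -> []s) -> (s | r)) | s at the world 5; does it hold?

No

At 5: (([]s | r) -> []s) -> (s | r) is false, s is false, so ((([]s | r) -> []s) -> (s | r)) | s is false.
  At 5: ([]s | r) -> []s is true, s | r is false, so (([]s | r) -> []s) -> (s | r) is false.
    At 5: []s | r is false, []s is false, so ([]s | r) -> []s is true.
      At 5: []s is false, r is false, so []s | r is false.
      At 5: []s requires s at every successor {1, 2, 3}.
        s fails at 2, so []s is false at 5.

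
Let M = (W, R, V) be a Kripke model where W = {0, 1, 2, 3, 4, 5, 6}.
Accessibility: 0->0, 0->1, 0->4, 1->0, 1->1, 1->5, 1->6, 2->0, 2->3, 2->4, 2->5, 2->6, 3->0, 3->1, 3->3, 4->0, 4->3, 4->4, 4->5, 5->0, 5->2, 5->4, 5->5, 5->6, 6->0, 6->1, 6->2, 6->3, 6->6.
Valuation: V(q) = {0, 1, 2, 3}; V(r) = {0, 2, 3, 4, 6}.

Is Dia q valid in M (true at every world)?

Let φ = Dia q. Evaluate φ at each world:
  0 (successors {0, 1, 4}): φ is true.
  1 (successors {0, 1, 5, 6}): φ is true.
  2 (successors {0, 3, 4, 5, 6}): φ is true.
  3 (successors {0, 1, 3}): φ is true.
  4 (successors {0, 3, 4, 5}): φ is true.
  5 (successors {0, 2, 4, 5, 6}): φ is true.
  6 (successors {0, 1, 2, 3, 6}): φ is true.
For instance, at 5:
  At 5: Dia q requires q at some successor in {0, 2, 4, 5, 6}.
    q holds at 0, so Dia q is true at 5.

Yes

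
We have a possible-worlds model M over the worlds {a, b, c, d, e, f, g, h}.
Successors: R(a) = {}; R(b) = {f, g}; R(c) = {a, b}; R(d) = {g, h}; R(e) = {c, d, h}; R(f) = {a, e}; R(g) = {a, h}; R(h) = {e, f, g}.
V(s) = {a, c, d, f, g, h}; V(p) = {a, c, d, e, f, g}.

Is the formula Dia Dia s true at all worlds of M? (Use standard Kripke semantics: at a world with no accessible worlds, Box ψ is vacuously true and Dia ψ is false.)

Let φ = Dia Dia s. Evaluate φ at each world:
  a (successors ∅): φ is false.
  b (successors {f, g}): φ is true.
  c (successors {a, b}): φ is true.
  d (successors {g, h}): φ is true.
  e (successors {c, d, h}): φ is true.
  f (successors {a, e}): φ is true.
  g (successors {a, h}): φ is true.
  h (successors {e, f, g}): φ is true.
Detail at a (counterexample):
  At a: no accessible worlds, so Dia Dia s is false.

No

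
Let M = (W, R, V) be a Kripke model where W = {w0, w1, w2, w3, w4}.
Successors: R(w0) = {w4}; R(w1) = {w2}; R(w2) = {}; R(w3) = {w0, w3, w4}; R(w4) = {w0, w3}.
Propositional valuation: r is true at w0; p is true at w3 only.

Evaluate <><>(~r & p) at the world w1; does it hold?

At w1: <><>(~r & p) requires <>(~r & p) at some successor in {w2}.
  At w2: <>(~r & p) is false.
So <><>(~r & p) is false at w1.

No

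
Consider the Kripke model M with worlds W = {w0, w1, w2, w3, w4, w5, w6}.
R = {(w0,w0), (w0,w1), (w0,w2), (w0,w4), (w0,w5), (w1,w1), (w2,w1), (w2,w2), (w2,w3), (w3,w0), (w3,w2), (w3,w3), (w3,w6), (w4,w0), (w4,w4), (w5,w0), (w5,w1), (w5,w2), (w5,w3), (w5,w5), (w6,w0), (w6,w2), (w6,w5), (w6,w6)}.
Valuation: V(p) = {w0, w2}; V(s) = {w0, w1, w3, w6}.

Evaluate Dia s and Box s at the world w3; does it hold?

No

Recall that Box ψ holds at a world iff ψ holds at every accessible world, and Dia ψ holds iff ψ holds at some accessible world.
At w3: Dia s is true, Box s is false, so Dia s and Box s is false.
  At w3: Dia s requires s at some successor in {w0, w2, w3, w6}.
    s holds at w0, so Dia s is true at w3.
  At w3: Box s requires s at every successor {w0, w2, w3, w6}.
    s fails at w2, so Box s is false at w3.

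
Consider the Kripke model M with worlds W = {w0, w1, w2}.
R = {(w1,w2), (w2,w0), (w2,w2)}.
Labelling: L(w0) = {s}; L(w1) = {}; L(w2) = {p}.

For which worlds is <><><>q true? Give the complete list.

Let φ = <><><>q. Evaluate φ at each world:
  w0 (successors ∅): φ is false.
  w1 (successors {w2}): φ is false.
  w2 (successors {w0, w2}): φ is false.
For instance, at w2:
  At w2: <><><>q requires <><>q at some successor in {w0, w2}.
    At w0: <><>q is false.
    At w2: <><>q is false.
  So <><><>q is false at w2.
Satisfying worlds: none.

none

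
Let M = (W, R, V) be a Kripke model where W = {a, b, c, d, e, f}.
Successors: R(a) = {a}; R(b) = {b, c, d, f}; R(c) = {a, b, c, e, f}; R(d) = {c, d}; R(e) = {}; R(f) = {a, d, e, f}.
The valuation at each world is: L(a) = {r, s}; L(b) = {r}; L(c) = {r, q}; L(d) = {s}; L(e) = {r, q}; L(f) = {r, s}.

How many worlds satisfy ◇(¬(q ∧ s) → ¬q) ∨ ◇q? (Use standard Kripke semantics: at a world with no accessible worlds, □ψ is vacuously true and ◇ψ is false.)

5

Recall that ◇ψ holds at a world iff ψ holds at some accessible world.
Let φ = ◇(¬(q ∧ s) → ¬q) ∨ ◇q. Evaluate φ at each world:
  a (successors {a}): φ is true.
  b (successors {b, c, d, f}): φ is true.
  c (successors {a, b, c, e, f}): φ is true.
  d (successors {c, d}): φ is true.
  e (successors ∅): φ is false.
  f (successors {a, d, e, f}): φ is true.
For instance, at c:
  At c: ◇(¬(q ∧ s) → ¬q) is true, ◇q is true, so ◇(¬(q ∧ s) → ¬q) ∨ ◇q is true.
    At c: ◇(¬(q ∧ s) → ¬q) requires ¬(q ∧ s) → ¬q at some successor in {a, b, c, e, f}.
      ¬(q ∧ s) → ¬q holds at a, so ◇(¬(q ∧ s) → ¬q) is true at c.
    At c: ◇q requires q at some successor in {a, b, c, e, f}.
      q holds at c, so ◇q is true at c.
Satisfying worlds: {a, b, c, d, f}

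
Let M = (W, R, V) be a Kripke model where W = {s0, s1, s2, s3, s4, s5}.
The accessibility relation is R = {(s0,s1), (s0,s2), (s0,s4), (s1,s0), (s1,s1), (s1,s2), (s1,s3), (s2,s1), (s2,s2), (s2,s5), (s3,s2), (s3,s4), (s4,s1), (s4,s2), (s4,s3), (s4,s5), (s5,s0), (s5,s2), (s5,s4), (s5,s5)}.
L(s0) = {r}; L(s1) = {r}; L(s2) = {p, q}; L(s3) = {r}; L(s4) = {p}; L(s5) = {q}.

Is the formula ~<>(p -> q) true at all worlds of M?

Let φ = ~<>(p -> q). Evaluate φ at each world:
  s0 (successors {s1, s2, s4}): φ is false.
  s1 (successors {s0, s1, s2, s3}): φ is false.
  s2 (successors {s1, s2, s5}): φ is false.
  s3 (successors {s2, s4}): φ is false.
  s4 (successors {s1, s2, s3, s5}): φ is false.
  s5 (successors {s0, s2, s4, s5}): φ is false.
Detail at s0 (counterexample):
  At s0: <>(p -> q) is true, so ~<>(p -> q) is false.
    At s0: <>(p -> q) requires p -> q at some successor in {s1, s2, s4}.
      p -> q holds at s1, so <>(p -> q) is true at s0.

No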